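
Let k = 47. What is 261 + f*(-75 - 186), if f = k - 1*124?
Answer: 20358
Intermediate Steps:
f = -77 (f = 47 - 1*124 = 47 - 124 = -77)
261 + f*(-75 - 186) = 261 - 77*(-75 - 186) = 261 - 77*(-261) = 261 + 20097 = 20358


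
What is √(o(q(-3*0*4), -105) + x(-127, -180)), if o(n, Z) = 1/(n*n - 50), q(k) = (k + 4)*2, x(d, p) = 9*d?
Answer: I*√224014/14 ≈ 33.807*I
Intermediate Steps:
q(k) = 8 + 2*k (q(k) = (4 + k)*2 = 8 + 2*k)
o(n, Z) = 1/(-50 + n²) (o(n, Z) = 1/(n² - 50) = 1/(-50 + n²))
√(o(q(-3*0*4), -105) + x(-127, -180)) = √(1/(-50 + (8 + 2*(-3*0*4))²) + 9*(-127)) = √(1/(-50 + (8 + 2*(0*4))²) - 1143) = √(1/(-50 + (8 + 2*0)²) - 1143) = √(1/(-50 + (8 + 0)²) - 1143) = √(1/(-50 + 8²) - 1143) = √(1/(-50 + 64) - 1143) = √(1/14 - 1143) = √(-16001/14) = I*√224014/14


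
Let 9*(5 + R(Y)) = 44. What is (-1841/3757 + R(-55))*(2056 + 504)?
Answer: -52034560/33813 ≈ -1538.9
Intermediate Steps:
R(Y) = -⅑ (R(Y) = -5 + (⅑)*44 = -5 + 44/9 = -⅑)
(-1841/3757 + R(-55))*(2056 + 504) = (-1841/3757 - ⅑)*(2056 + 504) = (-1841*1/3757 - ⅑)*2560 = (-1841/3757 - ⅑)*2560 = -20326/33813*2560 = -52034560/33813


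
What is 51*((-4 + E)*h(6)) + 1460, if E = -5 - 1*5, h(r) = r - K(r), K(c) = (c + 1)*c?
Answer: 27164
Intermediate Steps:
K(c) = c*(1 + c) (K(c) = (1 + c)*c = c*(1 + c))
h(r) = r - r*(1 + r)
E = -10 (E = -5 - 5 = -10)
51*((-4 + E)*h(6)) + 1460 = 51*((-4 - 10)*(-1*6²)) + 1460 = 51*(-(-14)*36) + 1460 = 51*(-14*(-36)) + 1460 = 51*504 + 1460 = 25704 + 1460 = 27164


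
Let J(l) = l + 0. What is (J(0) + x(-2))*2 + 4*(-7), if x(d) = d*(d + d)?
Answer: -12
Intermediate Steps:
J(l) = l
x(d) = 2*d**2 (x(d) = d*(2*d) = 2*d**2)
(J(0) + x(-2))*2 + 4*(-7) = (0 + 2*(-2)**2)*2 + 4*(-7) = (0 + 2*4)*2 - 28 = (0 + 8)*2 - 28 = 8*2 - 28 = 16 - 28 = -12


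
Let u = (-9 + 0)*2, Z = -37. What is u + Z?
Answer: -55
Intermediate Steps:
u = -18 (u = -9*2 = -18)
u + Z = -18 - 37 = -55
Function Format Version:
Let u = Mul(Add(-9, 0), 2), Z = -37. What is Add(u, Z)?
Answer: -55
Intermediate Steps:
u = -18 (u = Mul(-9, 2) = -18)
Add(u, Z) = Add(-18, -37) = -55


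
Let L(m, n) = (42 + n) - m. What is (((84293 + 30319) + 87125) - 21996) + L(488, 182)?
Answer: 179477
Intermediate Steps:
L(m, n) = 42 + n - m
(((84293 + 30319) + 87125) - 21996) + L(488, 182) = (((84293 + 30319) + 87125) - 21996) + (42 + 182 - 1*488) = ((114612 + 87125) - 21996) + (42 + 182 - 488) = (201737 - 21996) - 264 = 179741 - 264 = 179477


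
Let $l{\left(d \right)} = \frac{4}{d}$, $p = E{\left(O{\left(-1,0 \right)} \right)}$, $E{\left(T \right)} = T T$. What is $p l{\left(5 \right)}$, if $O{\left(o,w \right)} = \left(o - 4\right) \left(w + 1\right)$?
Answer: $20$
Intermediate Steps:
$O{\left(o,w \right)} = \left(1 + w\right) \left(-4 + o\right)$ ($O{\left(o,w \right)} = \left(-4 + o\right) \left(1 + w\right) = \left(1 + w\right) \left(-4 + o\right)$)
$E{\left(T \right)} = T^{2}$
$p = 25$ ($p = \left(-4 - 1 - 0 - 0\right)^{2} = \left(-4 - 1 + 0 + 0\right)^{2} = \left(-5\right)^{2} = 25$)
$p l{\left(5 \right)} = 25 \cdot \frac{4}{5} = 20$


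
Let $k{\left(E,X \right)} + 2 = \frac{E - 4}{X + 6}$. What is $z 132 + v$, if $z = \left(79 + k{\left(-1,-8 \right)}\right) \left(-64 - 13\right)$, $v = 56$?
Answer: $-807982$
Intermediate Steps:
$k{\left(E,X \right)} = -2 + \frac{-4 + E}{6 + X}$ ($k{\left(E,X \right)} = -2 + \frac{E - 4}{X + 6} = -2 + \frac{-4 + E}{6 + X}$)
$z = - \frac{12243}{2}$ ($z = \left(79 + \frac{-16 - 1 - -16}{6 - 8}\right) \left(-64 - 13\right) = \left(79 + \frac{-16 - 1 + 16}{-2}\right) \left(-77\right) = \left(79 - - \frac{1}{2}\right) \left(-77\right) = \left(79 + \frac{1}{2}\right) \left(-77\right) = \frac{159}{2} \left(-77\right) = - \frac{12243}{2} \approx -6121.5$)
$z 132 + v = \left(- \frac{12243}{2}\right) 132 + 56 = -808038 + 56 = -807982$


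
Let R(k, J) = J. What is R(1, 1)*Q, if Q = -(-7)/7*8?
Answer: 8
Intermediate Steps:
Q = 8 (Q = -(-7)/7*8 = -7*(-⅐)*8 = 1*8 = 8)
R(1, 1)*Q = 1*8 = 8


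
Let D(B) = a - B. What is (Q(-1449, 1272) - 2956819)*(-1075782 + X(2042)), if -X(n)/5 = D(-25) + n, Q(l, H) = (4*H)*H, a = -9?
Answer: -3817670150424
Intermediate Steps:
Q(l, H) = 4*H²
D(B) = -9 - B
X(n) = -80 - 5*n (X(n) = -5*((-9 - 1*(-25)) + n) = -5*((-9 + 25) + n) = -5*(16 + n) = -80 - 5*n)
(Q(-1449, 1272) - 2956819)*(-1075782 + X(2042)) = (4*1272² - 2956819)*(-1075782 + (-80 - 5*2042)) = (4*1617984 - 2956819)*(-1075782 + (-80 - 10210)) = (6471936 - 2956819)*(-1075782 - 10290) = 3515117*(-1086072) = -3817670150424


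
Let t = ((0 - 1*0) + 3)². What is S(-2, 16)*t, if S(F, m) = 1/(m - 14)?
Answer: 9/2 ≈ 4.5000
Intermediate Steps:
t = 9 (t = ((0 + 0) + 3)² = (0 + 3)² = 3² = 9)
S(F, m) = 1/(-14 + m)
S(-2, 16)*t = 9/(-14 + 16) = 9/2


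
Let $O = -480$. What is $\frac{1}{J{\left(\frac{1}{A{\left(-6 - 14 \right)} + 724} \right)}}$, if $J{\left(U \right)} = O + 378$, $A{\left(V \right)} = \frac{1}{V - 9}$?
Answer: $- \frac{1}{102} \approx -0.0098039$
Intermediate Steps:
$A{\left(V \right)} = \frac{1}{-9 + V}$
$J{\left(U \right)} = -102$ ($J{\left(U \right)} = -480 + 378 = -102$)
$\frac{1}{J{\left(\frac{1}{A{\left(-6 - 14 \right)} + 724} \right)}} = \frac{1}{-102} = - \frac{1}{102}$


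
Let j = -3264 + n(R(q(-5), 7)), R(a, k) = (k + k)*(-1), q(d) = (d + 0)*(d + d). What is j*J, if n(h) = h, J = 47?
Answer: -154066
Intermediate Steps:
q(d) = 2*d**2 (q(d) = d*(2*d) = 2*d**2)
R(a, k) = -2*k (R(a, k) = (2*k)*(-1) = -2*k)
j = -3278 (j = -3264 - 2*7 = -3264 - 14 = -3278)
j*J = -3278*47 = -154066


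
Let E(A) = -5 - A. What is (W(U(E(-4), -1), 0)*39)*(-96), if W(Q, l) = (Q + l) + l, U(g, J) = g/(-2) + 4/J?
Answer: 13104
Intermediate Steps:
U(g, J) = 4/J - g/2 (U(g, J) = g*(-1/2) + 4/J = -g/2 + 4/J = 4/J - g/2)
W(Q, l) = Q + 2*l
(W(U(E(-4), -1), 0)*39)*(-96) = (((4/(-1) - (-5 - 1*(-4))/2) + 2*0)*39)*(-96) = (((4*(-1) - (-5 + 4)/2) + 0)*39)*(-96) = (((-4 - 1/2*(-1)) + 0)*39)*(-96) = (((-4 + 1/2) + 0)*39)*(-96) = ((-7/2 + 0)*39)*(-96) = -7/2*39*(-96) = -273/2*(-96) = 13104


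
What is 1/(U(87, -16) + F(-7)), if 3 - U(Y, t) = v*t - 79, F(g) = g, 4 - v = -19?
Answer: 1/443 ≈ 0.0022573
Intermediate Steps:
v = 23 (v = 4 - 1*(-19) = 4 + 19 = 23)
U(Y, t) = 82 - 23*t (U(Y, t) = 3 - (23*t - 79) = 3 - (-79 + 23*t) = 3 + (79 - 23*t) = 82 - 23*t)
1/(U(87, -16) + F(-7)) = 1/((82 - 23*(-16)) - 7) = 1/((82 + 368) - 7) = 1/(450 - 7) = 1/443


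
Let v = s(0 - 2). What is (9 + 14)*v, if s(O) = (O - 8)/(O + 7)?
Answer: -46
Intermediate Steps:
s(O) = (-8 + O)/(7 + O)
v = -2 (v = (-8 + (0 - 2))/(7 + (0 - 2)) = (-8 - 2)/(7 - 2) = -10/5 = (1/5)*(-10) = -2)
(9 + 14)*v = (9 + 14)*(-2) = 23*(-2) = -46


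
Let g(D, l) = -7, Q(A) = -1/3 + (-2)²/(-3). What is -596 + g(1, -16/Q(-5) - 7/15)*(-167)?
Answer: 573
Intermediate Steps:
Q(A) = -5/3 (Q(A) = -1*⅓ + 4*(-⅓) = -⅓ - 4/3 = -5/3)
-596 + g(1, -16/Q(-5) - 7/15)*(-167) = -596 - 7*(-167) = -596 + 1169 = 573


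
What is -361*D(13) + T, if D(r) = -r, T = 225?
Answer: 4918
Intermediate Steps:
-361*D(13) + T = -(-361)*13 + 225 = -361*(-13) + 225 = 4693 + 225 = 4918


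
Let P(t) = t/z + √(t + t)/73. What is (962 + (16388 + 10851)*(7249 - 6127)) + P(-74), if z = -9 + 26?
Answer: 519572966/17 + 2*I*√37/73 ≈ 3.0563e+7 + 0.16665*I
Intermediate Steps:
z = 17
P(t) = t/17 + √2*√t/73 (P(t) = t/17 + √(t + t)/73 = t*(1/17) + √(2*t)*(1/73) = t/17 + (√2*√t)*(1/73) = t/17 + √2*√t/73)
(962 + (16388 + 10851)*(7249 - 6127)) + P(-74) = (962 + (16388 + 10851)*(7249 - 6127)) + ((1/17)*(-74) + √2*√(-74)/73) = (962 + 27239*1122) + (-74/17 + √2*(I*√74)/73) = (962 + 30562158) + (-74/17 + 2*I*√37/73) = 30563120 + (-74/17 + 2*I*√37/73) = 519572966/17 + 2*I*√37/73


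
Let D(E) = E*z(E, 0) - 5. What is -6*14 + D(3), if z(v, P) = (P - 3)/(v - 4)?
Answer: -80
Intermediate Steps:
z(v, P) = (-3 + P)/(-4 + v)
D(E) = -5 - 3*E/(-4 + E) (D(E) = E*((-3 + 0)/(-4 + E)) - 5 = E*(-3/(-4 + E)) - 5 = -3*E/(-4 + E) - 5 = -5 - 3*E/(-4 + E))
-6*14 + D(3) = -6*14 + 4*(5 - 2*3)/(-4 + 3) = -84 + 4*(5 - 6)/(-1) = -84 + 4*(-1)*(-1) = -84 + 4 = -80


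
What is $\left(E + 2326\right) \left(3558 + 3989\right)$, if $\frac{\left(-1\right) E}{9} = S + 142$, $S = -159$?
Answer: $18709013$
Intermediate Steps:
$E = 153$ ($E = - 9 \left(-159 + 142\right) = \left(-9\right) \left(-17\right) = 153$)
$\left(E + 2326\right) \left(3558 + 3989\right) = \left(153 + 2326\right) \left(3558 + 3989\right) = 2479 \cdot 7547 = 18709013$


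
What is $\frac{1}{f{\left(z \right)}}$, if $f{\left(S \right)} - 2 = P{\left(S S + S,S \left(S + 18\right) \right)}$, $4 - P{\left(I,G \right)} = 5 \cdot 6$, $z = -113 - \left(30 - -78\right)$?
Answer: $- \frac{1}{24} \approx -0.041667$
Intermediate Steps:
$z = -221$ ($z = -113 - \left(30 + 78\right) = -113 - 108 = -221$)
$P{\left(I,G \right)} = -26$ ($P{\left(I,G \right)} = 4 - 5 \cdot 6 = 4 - 30 = -26$)
$f{\left(S \right)} = -24$ ($f{\left(S \right)} = 2 - 26 = -24$)
$\frac{1}{f{\left(z \right)}} = \frac{1}{-24} = - \frac{1}{24}$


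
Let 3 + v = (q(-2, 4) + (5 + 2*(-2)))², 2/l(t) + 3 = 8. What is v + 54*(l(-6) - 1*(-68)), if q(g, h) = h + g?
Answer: 18498/5 ≈ 3699.6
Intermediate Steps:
l(t) = ⅖ (l(t) = 2/(-3 + 8) = 2/5 = 2*(⅕) = ⅖)
q(g, h) = g + h
v = 6 (v = -3 + ((-2 + 4) + (5 + 2*(-2)))² = -3 + (2 + (5 - 4))² = -3 + (2 + 1)² = -3 + 3² = -3 + 9 = 6)
v + 54*(l(-6) - 1*(-68)) = 6 + 54*(⅖ - 1*(-68)) = 6 + 54*(⅖ + 68) = 6 + 54*(342/5) = 6 + 18468/5 = 18498/5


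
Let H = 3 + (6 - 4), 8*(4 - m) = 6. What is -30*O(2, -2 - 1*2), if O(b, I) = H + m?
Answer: -495/2 ≈ -247.50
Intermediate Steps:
m = 13/4 (m = 4 - 1/8*6 = 4 - 3/4 = 13/4 ≈ 3.2500)
H = 5 (H = 3 + 2 = 5)
O(b, I) = 33/4 (O(b, I) = 5 + 13/4 = 33/4)
-30*O(2, -2 - 1*2) = -30*33/4 = -495/2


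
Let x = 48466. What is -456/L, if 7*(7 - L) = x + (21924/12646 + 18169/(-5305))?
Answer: 53535449940/812009818289 ≈ 0.065930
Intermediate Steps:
L = -1624019636578/234804605 (L = 7 - (48466 + (21924/12646 + 18169/(-5305)))/7 = 7 - (48466 + (21924*(1/12646) + 18169*(-1/5305)))/7 = 7 - (48466 + (10962/6323 - 18169/5305))/7 = 7 - (48466 - 56729177/33543515)/7 = 7 - ⅐*1625663268813/33543515 = 7 - 1625663268813/234804605 = -1624019636578/234804605 ≈ -6916.5)
-456/L = -456/(-1624019636578/234804605) = -456*(-234804605/1624019636578) = 53535449940/812009818289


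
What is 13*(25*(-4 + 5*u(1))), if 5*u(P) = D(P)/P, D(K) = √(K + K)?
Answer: -1300 + 325*√2 ≈ -840.38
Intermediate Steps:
D(K) = √2*√K (D(K) = √(2*K) = √2*√K)
u(P) = √2/(5*√P) (u(P) = ((√2*√P)/P)/5 = (√2/√P)/5 = √2/(5*√P))
13*(25*(-4 + 5*u(1))) = 13*(25*(-4 + 5*(√2/(5*√1)))) = 13*(25*(-4 + 5*((⅕)*√2*1))) = 13*(25*(-4 + 5*(√2/5))) = 13*(25*(-4 + √2)) = 13*(-100 + 25*√2) = -1300 + 325*√2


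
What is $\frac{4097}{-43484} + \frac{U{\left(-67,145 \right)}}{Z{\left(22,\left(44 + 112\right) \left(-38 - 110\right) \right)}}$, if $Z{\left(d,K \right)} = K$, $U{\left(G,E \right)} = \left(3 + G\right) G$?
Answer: $- \frac{17565683}{62747412} \approx -0.27994$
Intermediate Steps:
$U{\left(G,E \right)} = G \left(3 + G\right)$
$\frac{4097}{-43484} + \frac{U{\left(-67,145 \right)}}{Z{\left(22,\left(44 + 112\right) \left(-38 - 110\right) \right)}} = \frac{4097}{-43484} + \frac{\left(-67\right) \left(3 - 67\right)}{\left(44 + 112\right) \left(-38 - 110\right)} = 4097 \left(- \frac{1}{43484}\right) + \frac{\left(-67\right) \left(-64\right)}{156 \left(-148\right)} = - \frac{4097}{43484} + \frac{4288}{-23088} = - \frac{4097}{43484} + 4288 \left(- \frac{1}{23088}\right) = - \frac{4097}{43484} - \frac{268}{1443} = - \frac{17565683}{62747412}$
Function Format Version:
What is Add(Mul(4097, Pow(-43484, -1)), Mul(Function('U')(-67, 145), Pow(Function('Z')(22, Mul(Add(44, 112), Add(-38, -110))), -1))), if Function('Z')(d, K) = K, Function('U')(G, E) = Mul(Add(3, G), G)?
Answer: Rational(-17565683, 62747412) ≈ -0.27994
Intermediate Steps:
Function('U')(G, E) = Mul(G, Add(3, G))
Add(Mul(4097, Pow(-43484, -1)), Mul(Function('U')(-67, 145), Pow(Function('Z')(22, Mul(Add(44, 112), Add(-38, -110))), -1))) = Add(Mul(4097, Pow(-43484, -1)), Mul(Mul(-67, Add(3, -67)), Pow(Mul(Add(44, 112), Add(-38, -110)), -1))) = Add(Mul(4097, Rational(-1, 43484)), Mul(Mul(-67, -64), Pow(Mul(156, -148), -1))) = Add(Rational(-4097, 43484), Mul(4288, Pow(-23088, -1))) = Add(Rational(-4097, 43484), Mul(4288, Rational(-1, 23088))) = Add(Rational(-4097, 43484), Rational(-268, 1443)) = Rational(-17565683, 62747412)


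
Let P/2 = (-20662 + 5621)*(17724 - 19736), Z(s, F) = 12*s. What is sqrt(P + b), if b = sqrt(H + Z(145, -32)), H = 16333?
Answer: sqrt(60524984 + sqrt(18073)) ≈ 7779.8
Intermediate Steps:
P = 60524984 (P = 2*((-20662 + 5621)*(17724 - 19736)) = 2*(-15041*(-2012)) = 2*30262492 = 60524984)
b = sqrt(18073) (b = sqrt(16333 + 12*145) = sqrt(16333 + 1740) = sqrt(18073) ≈ 134.44)
sqrt(P + b) = sqrt(60524984 + sqrt(18073))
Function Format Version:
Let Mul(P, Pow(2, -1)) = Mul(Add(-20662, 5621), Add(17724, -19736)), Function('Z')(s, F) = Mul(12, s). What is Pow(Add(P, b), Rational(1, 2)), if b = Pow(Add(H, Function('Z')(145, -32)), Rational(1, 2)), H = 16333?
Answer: Pow(Add(60524984, Pow(18073, Rational(1, 2))), Rational(1, 2)) ≈ 7779.8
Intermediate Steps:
P = 60524984 (P = Mul(2, Mul(Add(-20662, 5621), Add(17724, -19736))) = Mul(2, Mul(-15041, -2012)) = Mul(2, 30262492) = 60524984)
b = Pow(18073, Rational(1, 2)) (b = Pow(Add(16333, Mul(12, 145)), Rational(1, 2)) = Pow(Add(16333, 1740), Rational(1, 2)) = Pow(18073, Rational(1, 2)) ≈ 134.44)
Pow(Add(P, b), Rational(1, 2)) = Pow(Add(60524984, Pow(18073, Rational(1, 2))), Rational(1, 2))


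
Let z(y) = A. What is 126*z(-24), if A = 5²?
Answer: 3150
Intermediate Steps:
A = 25
z(y) = 25
126*z(-24) = 126*25 = 3150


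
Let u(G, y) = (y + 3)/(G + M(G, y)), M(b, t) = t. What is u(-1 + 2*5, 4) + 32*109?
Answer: 45351/13 ≈ 3488.5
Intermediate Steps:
u(G, y) = (3 + y)/(G + y) (u(G, y) = (y + 3)/(G + y) = (3 + y)/(G + y))
u(-1 + 2*5, 4) + 32*109 = (3 + 4)/((-1 + 2*5) + 4) + 32*109 = 7/((-1 + 10) + 4) + 3488 = 7/(9 + 4) + 3488 = 7/13 + 3488 = 45351/13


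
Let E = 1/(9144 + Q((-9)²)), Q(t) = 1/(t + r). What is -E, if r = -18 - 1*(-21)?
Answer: -84/768097 ≈ -0.00010936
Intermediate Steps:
r = 3 (r = -18 + 21 = 3)
Q(t) = 1/(3 + t) (Q(t) = 1/(t + 3) = 1/(3 + t))
E = 84/768097 (E = 1/(9144 + 1/(3 + (-9)²)) = 1/(9144 + 1/(3 + 81)) = 1/(9144 + 1/84) = 1/(768097/84) = 84/768097 ≈ 0.00010936)
-E = -1*84/768097 = -84/768097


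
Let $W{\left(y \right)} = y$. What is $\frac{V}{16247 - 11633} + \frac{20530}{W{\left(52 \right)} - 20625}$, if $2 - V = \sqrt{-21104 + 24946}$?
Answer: $- \frac{47342137}{47461911} - \frac{\sqrt{3842}}{4614} \approx -1.0109$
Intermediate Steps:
$V = 2 - \sqrt{3842}$ ($V = 2 - \sqrt{-21104 + 24946} = 2 - \sqrt{3842} \approx -59.984$)
$\frac{V}{16247 - 11633} + \frac{20530}{W{\left(52 \right)} - 20625} = \frac{2 - \sqrt{3842}}{16247 - 11633} + \frac{20530}{52 - 20625} = \frac{2 - \sqrt{3842}}{4614} + \frac{20530}{-20573} = \left(2 - \sqrt{3842}\right) \frac{1}{4614} + 20530 \left(- \frac{1}{20573}\right) = \left(\frac{1}{2307} - \frac{\sqrt{3842}}{4614}\right) - \frac{20530}{20573} = - \frac{47342137}{47461911} - \frac{\sqrt{3842}}{4614}$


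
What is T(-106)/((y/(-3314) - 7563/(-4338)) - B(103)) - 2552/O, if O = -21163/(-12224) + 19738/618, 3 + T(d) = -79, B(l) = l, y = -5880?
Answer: -2272690065753606636/30314373453081767 ≈ -74.971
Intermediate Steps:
T(d) = -82 (T(d) = -3 - 79 = -82)
O = 127178023/3777216 (O = -21163*(-1/12224) + 19738*(1/618) = 21163/12224 + 9869/309 = 127178023/3777216 ≈ 33.670)
T(-106)/((y/(-3314) - 7563/(-4338)) - B(103)) - 2552/O = -82/((-5880/(-3314) - 7563/(-4338)) - 1*103) - 2552/127178023/3777216 = -82/((-5880*(-1/3314) - 7563*(-1/4338)) - 103) - 2552*3777216/127178023 = -82/((2940/1657 + 2521/1446) - 103) - 9639455232/127178023 = -82/(8428537/2396022 - 103) - 9639455232/127178023 = -82/(-238361729/2396022) - 9639455232/127178023 = -82*(-2396022/238361729) - 9639455232/127178023 = 196473804/238361729 - 9639455232/127178023 = -2272690065753606636/30314373453081767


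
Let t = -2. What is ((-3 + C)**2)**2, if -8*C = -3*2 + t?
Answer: 16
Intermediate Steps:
C = 1 (C = -(-3*2 - 2)/8 = -(-6 - 2)/8 = -1/8*(-8) = 1)
((-3 + C)**2)**2 = ((-3 + 1)**2)**2 = ((-2)**2)**2 = 4**2 = 16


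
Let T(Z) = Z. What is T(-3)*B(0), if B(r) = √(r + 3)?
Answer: -3*√3 ≈ -5.1962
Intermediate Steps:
B(r) = √(3 + r)
T(-3)*B(0) = -3*√(3 + 0) = -3*√3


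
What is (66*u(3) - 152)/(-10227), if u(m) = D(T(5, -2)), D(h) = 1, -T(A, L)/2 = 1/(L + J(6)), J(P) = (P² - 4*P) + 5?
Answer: 86/10227 ≈ 0.0084091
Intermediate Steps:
J(P) = 5 + P² - 4*P
T(A, L) = -2/(17 + L) (T(A, L) = -2/(L + (5 + 6² - 4*6)) = -2/(L + (5 + 36 - 24)) = -2/(L + 17) = -2/(17 + L))
u(m) = 1
(66*u(3) - 152)/(-10227) = (66*1 - 152)/(-10227) = (66 - 152)*(-1/10227) = -86*(-1/10227) = 86/10227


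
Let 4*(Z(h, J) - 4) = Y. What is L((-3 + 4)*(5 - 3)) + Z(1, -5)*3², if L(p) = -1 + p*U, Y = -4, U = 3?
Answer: 32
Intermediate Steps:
Z(h, J) = 3 (Z(h, J) = 4 + (¼)*(-4) = 4 - 1 = 3)
L(p) = -1 + 3*p (L(p) = -1 + p*3 = -1 + 3*p)
L((-3 + 4)*(5 - 3)) + Z(1, -5)*3² = (-1 + 3*((-3 + 4)*(5 - 3))) + 3*3² = (-1 + 3*(1*2)) + 3*9 = (-1 + 3*2) + 27 = (-1 + 6) + 27 = 5 + 27 = 32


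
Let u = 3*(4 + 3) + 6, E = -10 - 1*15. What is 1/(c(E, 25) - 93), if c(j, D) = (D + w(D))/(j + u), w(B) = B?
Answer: -1/68 ≈ -0.014706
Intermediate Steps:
E = -25 (E = -10 - 15 = -25)
u = 27 (u = 3*7 + 6 = 21 + 6 = 27)
c(j, D) = 2*D/(27 + j) (c(j, D) = (D + D)/(j + 27) = (2*D)/(27 + j) = 2*D/(27 + j))
1/(c(E, 25) - 93) = 1/(2*25/(27 - 25) - 93) = 1/(2*25/2 - 93) = 1/(2*25*(½) - 93) = 1/(25 - 93) = 1/(-68) = -1/68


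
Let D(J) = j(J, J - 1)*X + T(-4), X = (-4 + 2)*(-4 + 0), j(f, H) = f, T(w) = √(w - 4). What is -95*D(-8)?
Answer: 6080 - 190*I*√2 ≈ 6080.0 - 268.7*I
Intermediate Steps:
T(w) = √(-4 + w)
X = 8 (X = -2*(-4) = 8)
D(J) = 8*J + 2*I*√2 (D(J) = J*8 + √(-4 - 4) = 8*J + √(-8) = 8*J + 2*I*√2)
-95*D(-8) = -95*(8*(-8) + 2*I*√2) = -95*(-64 + 2*I*√2) = 6080 - 190*I*√2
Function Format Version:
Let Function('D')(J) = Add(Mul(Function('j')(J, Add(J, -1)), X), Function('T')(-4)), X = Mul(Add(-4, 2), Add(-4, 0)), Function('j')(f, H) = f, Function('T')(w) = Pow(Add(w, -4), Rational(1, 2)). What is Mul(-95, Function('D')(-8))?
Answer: Add(6080, Mul(-190, I, Pow(2, Rational(1, 2)))) ≈ Add(6080.0, Mul(-268.70, I))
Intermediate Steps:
Function('T')(w) = Pow(Add(-4, w), Rational(1, 2))
X = 8 (X = Mul(-2, -4) = 8)
Function('D')(J) = Add(Mul(8, J), Mul(2, I, Pow(2, Rational(1, 2)))) (Function('D')(J) = Add(Mul(J, 8), Pow(Add(-4, -4), Rational(1, 2))) = Add(Mul(8, J), Pow(-8, Rational(1, 2))) = Add(Mul(8, J), Mul(2, I, Pow(2, Rational(1, 2)))))
Mul(-95, Function('D')(-8)) = Mul(-95, Add(Mul(8, -8), Mul(2, I, Pow(2, Rational(1, 2))))) = Mul(-95, Add(-64, Mul(2, I, Pow(2, Rational(1, 2))))) = Add(6080, Mul(-190, I, Pow(2, Rational(1, 2))))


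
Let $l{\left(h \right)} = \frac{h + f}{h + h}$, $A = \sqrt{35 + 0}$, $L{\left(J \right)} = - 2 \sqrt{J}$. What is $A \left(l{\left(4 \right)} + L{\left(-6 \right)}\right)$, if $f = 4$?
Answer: $\sqrt{35} - 2 i \sqrt{210} \approx 5.9161 - 28.983 i$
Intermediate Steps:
$A = \sqrt{35} \approx 5.9161$
$l{\left(h \right)} = \frac{4 + h}{2 h}$ ($l{\left(h \right)} = \frac{h + 4}{h + h} = \frac{4 + h}{2 h}$)
$A \left(l{\left(4 \right)} + L{\left(-6 \right)}\right) = \sqrt{35} \left(\frac{4 + 4}{2 \cdot 4} - 2 \sqrt{-6}\right) = \sqrt{35} \left(\frac{1}{2} \cdot \frac{1}{4} \cdot 8 - 2 i \sqrt{6}\right) = \sqrt{35} \left(1 - 2 i \sqrt{6}\right)$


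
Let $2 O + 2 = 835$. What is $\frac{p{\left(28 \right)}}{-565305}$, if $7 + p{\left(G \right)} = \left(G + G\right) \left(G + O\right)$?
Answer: $- \frac{1659}{37687} \approx -0.04402$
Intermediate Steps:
$O = \frac{833}{2}$ ($O = -1 + \frac{1}{2} \cdot 835 = -1 + \frac{835}{2} = \frac{833}{2} \approx 416.5$)
$p{\left(G \right)} = -7 + 2 G \left(\frac{833}{2} + G\right)$ ($p{\left(G \right)} = -7 + \left(G + G\right) \left(G + \frac{833}{2}\right) = -7 + 2 G \left(\frac{833}{2} + G\right)$)
$\frac{p{\left(28 \right)}}{-565305} = \frac{-7 + 2 \cdot 28^{2} + 833 \cdot 28}{-565305} = \left(-7 + 2 \cdot 784 + 23324\right) \left(- \frac{1}{565305}\right) = \left(-7 + 1568 + 23324\right) \left(- \frac{1}{565305}\right) = 24885 \left(- \frac{1}{565305}\right) = - \frac{1659}{37687}$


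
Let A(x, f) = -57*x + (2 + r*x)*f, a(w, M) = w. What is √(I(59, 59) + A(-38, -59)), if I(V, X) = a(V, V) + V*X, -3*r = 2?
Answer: 2*√9210/3 ≈ 63.979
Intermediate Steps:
r = -⅔ (r = -⅓*2 = -⅔ ≈ -0.66667)
A(x, f) = -57*x + f*(2 - 2*x/3) (A(x, f) = -57*x + (2 - 2*x/3)*f = -57*x + f*(2 - 2*x/3))
I(V, X) = V + V*X
√(I(59, 59) + A(-38, -59)) = √(59*(1 + 59) + (-57*(-38) + 2*(-59) - ⅔*(-59)*(-38))) = √(59*60 + (2166 - 118 - 4484/3)) = √(3540 + 1660/3) = √(12280/3) = 2*√9210/3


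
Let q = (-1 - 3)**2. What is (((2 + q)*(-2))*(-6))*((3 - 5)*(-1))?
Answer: 432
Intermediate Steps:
q = 16 (q = (-4)**2 = 16)
(((2 + q)*(-2))*(-6))*((3 - 5)*(-1)) = (((2 + 16)*(-2))*(-6))*((3 - 5)*(-1)) = ((18*(-2))*(-6))*(-2*(-1)) = -36*(-6)*2 = 216*2 = 432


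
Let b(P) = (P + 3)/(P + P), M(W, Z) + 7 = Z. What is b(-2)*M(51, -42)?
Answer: 49/4 ≈ 12.250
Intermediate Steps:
M(W, Z) = -7 + Z
b(P) = (3 + P)/(2*P) (b(P) = (3 + P)/((2*P)) = (3 + P)*(1/(2*P)) = (3 + P)/(2*P))
b(-2)*M(51, -42) = ((½)*(3 - 2)/(-2))*(-7 - 42) = ((½)*(-½)*1)*(-49) = -¼*(-49) = 49/4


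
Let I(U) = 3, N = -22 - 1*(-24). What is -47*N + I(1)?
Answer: -91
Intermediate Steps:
N = 2 (N = -22 + 24 = 2)
-47*N + I(1) = -47*2 + 3 = -94 + 3 = -91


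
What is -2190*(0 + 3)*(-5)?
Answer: 32850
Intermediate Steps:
-2190*(0 + 3)*(-5) = -6570*(-5) = -2190*(-15) = 32850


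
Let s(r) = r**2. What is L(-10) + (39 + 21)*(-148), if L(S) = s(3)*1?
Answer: -8871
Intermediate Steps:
L(S) = 9 (L(S) = 3**2*1 = 9*1 = 9)
L(-10) + (39 + 21)*(-148) = 9 + (39 + 21)*(-148) = 9 + 60*(-148) = 9 - 8880 = -8871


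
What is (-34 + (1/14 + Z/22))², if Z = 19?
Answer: 6482116/5929 ≈ 1093.3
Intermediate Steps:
(-34 + (1/14 + Z/22))² = (-34 + (1/14 + 19/22))² = (-34 + 72/77)² = (-2546/77)² = 6482116/5929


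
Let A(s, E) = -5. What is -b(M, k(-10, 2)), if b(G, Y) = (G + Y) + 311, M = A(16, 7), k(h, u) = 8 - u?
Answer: -312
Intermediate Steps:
M = -5
b(G, Y) = 311 + G + Y
-b(M, k(-10, 2)) = -(311 - 5 + (8 - 1*2)) = -(311 - 5 + (8 - 2)) = -(311 - 5 + 6) = -1*312 = -312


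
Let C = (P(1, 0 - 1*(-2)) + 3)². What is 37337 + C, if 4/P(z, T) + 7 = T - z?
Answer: 336082/9 ≈ 37342.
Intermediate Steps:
P(z, T) = 4/(-7 + T - z) (P(z, T) = 4/(-7 + (T - z)) = 4/(-7 + T - z))
C = 49/9 (C = (-4/(7 + 1 - (0 - 1*(-2))) + 3)² = (-4/(7 + 1 - (0 + 2)) + 3)² = (-4/(7 + 1 - 1*2) + 3)² = (-4/(7 + 1 - 2) + 3)² = (-4/6 + 3)² = (-4*⅙ + 3)² = (-⅔ + 3)² = (7/3)² = 49/9 ≈ 5.4444)
37337 + C = 37337 + 49/9 = 336082/9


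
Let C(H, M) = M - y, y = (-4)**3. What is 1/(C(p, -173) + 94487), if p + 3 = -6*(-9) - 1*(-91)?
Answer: 1/94378 ≈ 1.0596e-5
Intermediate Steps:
y = -64
p = 142 (p = -3 + (-6*(-9) - 1*(-91)) = -3 + (54 + 91) = -3 + 145 = 142)
C(H, M) = 64 + M (C(H, M) = M - 1*(-64) = M + 64 = 64 + M)
1/(C(p, -173) + 94487) = 1/((64 - 173) + 94487) = 1/(-109 + 94487) = 1/94378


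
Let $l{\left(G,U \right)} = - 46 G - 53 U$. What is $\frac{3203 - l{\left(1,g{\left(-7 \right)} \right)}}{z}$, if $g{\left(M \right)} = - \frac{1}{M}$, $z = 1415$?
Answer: $\frac{22796}{9905} \approx 2.3015$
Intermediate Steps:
$l{\left(G,U \right)} = - 53 U - 46 G$
$\frac{3203 - l{\left(1,g{\left(-7 \right)} \right)}}{z} = \frac{3203 - \left(- 53 \left(- \frac{1}{-7}\right) - 46\right)}{1415} = \left(3203 - \left(- 53 \left(\left(-1\right) \left(- \frac{1}{7}\right)\right) - 46\right)\right) \frac{1}{1415} = \left(3203 - \left(\left(-53\right) \frac{1}{7} - 46\right)\right) \frac{1}{1415} = \left(3203 - \left(- \frac{53}{7} - 46\right)\right) \frac{1}{1415} = \left(3203 - - \frac{375}{7}\right) \frac{1}{1415} = \left(3203 + \frac{375}{7}\right) \frac{1}{1415} = \frac{22796}{7} \cdot \frac{1}{1415} = \frac{22796}{9905}$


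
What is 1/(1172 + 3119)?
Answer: 1/4291 ≈ 0.00023305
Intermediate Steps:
1/(1172 + 3119) = 1/4291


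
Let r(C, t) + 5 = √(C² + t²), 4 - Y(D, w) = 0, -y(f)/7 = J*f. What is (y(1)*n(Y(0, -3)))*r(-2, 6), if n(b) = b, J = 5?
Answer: 700 - 280*√10 ≈ -185.44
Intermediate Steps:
y(f) = -35*f
Y(D, w) = 4 (Y(D, w) = 4 - 1*0 = 4 + 0 = 4)
r(C, t) = -5 + √(C² + t²)
(y(1)*n(Y(0, -3)))*r(-2, 6) = (-35*1*4)*(-5 + √((-2)² + 6²)) = (-35*4)*(-5 + √(4 + 36)) = -140*(-5 + √40) = -140*(-5 + 2*√10) = 700 - 280*√10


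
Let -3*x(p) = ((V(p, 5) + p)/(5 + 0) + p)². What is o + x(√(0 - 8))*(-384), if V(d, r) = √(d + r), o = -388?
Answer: -388 + 128*(√(5 + 2*I*√2) + 12*I*√2)²/25 ≈ -1943.0 + 417.27*I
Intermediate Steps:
x(p) = -(√(5 + p)/5 + 6*p/5)²/3 (x(p) = -((√(p + 5) + p)/(5 + 0) + p)²/3 = -((√(5 + p) + p)/5 + p)²/3 = -((p + √(5 + p))*(⅕) + p)²/3 = -((p/5 + √(5 + p)/5) + p)²/3 = -(√(5 + p)/5 + 6*p/5)²/3)
o + x(√(0 - 8))*(-384) = -388 - (√(5 + √(0 - 8)) + 6*√(0 - 8))²/75*(-384) = -388 - (√(5 + √(-8)) + 6*√(-8))²/75*(-384) = -388 - (√(5 + 2*I*√2) + 6*(2*I*√2))²/75*(-384) = -388 - (√(5 + 2*I*√2) + 12*I*√2)²/75*(-384) = -388 + 128*(√(5 + 2*I*√2) + 12*I*√2)²/25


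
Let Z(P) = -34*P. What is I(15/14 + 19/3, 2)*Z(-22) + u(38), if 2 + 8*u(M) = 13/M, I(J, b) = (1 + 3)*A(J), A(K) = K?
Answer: 141436501/6384 ≈ 22155.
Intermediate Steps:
I(J, b) = 4*J (I(J, b) = (1 + 3)*J = 4*J)
u(M) = -¼ + 13/(8*M) (u(M) = -¼ + (13/M)/8 = -¼ + 13/(8*M))
I(15/14 + 19/3, 2)*Z(-22) + u(38) = (4*(15/14 + 19/3))*(-34*(-22)) + (⅛)*(13 - 2*38)/38 = (4*(15*(1/14) + 19*(⅓)))*748 + (⅛)*(1/38)*(13 - 76) = (4*(15/14 + 19/3))*748 + (⅛)*(1/38)*(-63) = (4*(311/42))*748 - 63/304 = (622/21)*748 - 63/304 = 465256/21 - 63/304 = 141436501/6384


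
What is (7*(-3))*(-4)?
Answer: 84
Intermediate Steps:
(7*(-3))*(-4) = -21*(-4) = 84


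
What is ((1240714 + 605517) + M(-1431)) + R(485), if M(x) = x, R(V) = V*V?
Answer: 2080025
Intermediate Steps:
R(V) = V²
((1240714 + 605517) + M(-1431)) + R(485) = ((1240714 + 605517) - 1431) + 485² = (1846231 - 1431) + 235225 = 1844800 + 235225 = 2080025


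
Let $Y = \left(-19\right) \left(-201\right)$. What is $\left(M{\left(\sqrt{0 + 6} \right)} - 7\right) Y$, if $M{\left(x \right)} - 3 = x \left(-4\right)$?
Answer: $-15276 - 15276 \sqrt{6} \approx -52694.0$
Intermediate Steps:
$M{\left(x \right)} = 3 - 4 x$ ($M{\left(x \right)} = 3 + x \left(-4\right) = 3 - 4 x$)
$Y = 3819$
$\left(M{\left(\sqrt{0 + 6} \right)} - 7\right) Y = \left(\left(3 - 4 \sqrt{0 + 6}\right) - 7\right) 3819 = \left(\left(3 - 4 \sqrt{6}\right) - 7\right) 3819 = \left(-4 - 4 \sqrt{6}\right) 3819 = -15276 - 15276 \sqrt{6}$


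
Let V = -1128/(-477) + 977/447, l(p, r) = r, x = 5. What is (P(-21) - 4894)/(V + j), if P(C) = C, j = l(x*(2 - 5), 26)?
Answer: -38813755/241257 ≈ -160.88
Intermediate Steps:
j = 26
V = 35935/7897 (V = -1128*(-1/477) + 977*(1/447) = 376/159 + 977/447 = 35935/7897 ≈ 4.5505)
(P(-21) - 4894)/(V + j) = (-21 - 4894)/(35935/7897 + 26) = -4915/241257/7897 = -4915*7897/241257 = -38813755/241257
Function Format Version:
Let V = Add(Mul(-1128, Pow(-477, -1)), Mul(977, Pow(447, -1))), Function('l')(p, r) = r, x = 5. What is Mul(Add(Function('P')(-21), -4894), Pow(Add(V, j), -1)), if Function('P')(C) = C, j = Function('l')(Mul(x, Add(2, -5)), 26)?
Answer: Rational(-38813755, 241257) ≈ -160.88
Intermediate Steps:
j = 26
V = Rational(35935, 7897) (V = Add(Mul(-1128, Rational(-1, 477)), Mul(977, Rational(1, 447))) = Add(Rational(376, 159), Rational(977, 447)) = Rational(35935, 7897) ≈ 4.5505)
Mul(Add(Function('P')(-21), -4894), Pow(Add(V, j), -1)) = Mul(Add(-21, -4894), Pow(Add(Rational(35935, 7897), 26), -1)) = Mul(-4915, Pow(Rational(241257, 7897), -1)) = Mul(-4915, Rational(7897, 241257)) = Rational(-38813755, 241257)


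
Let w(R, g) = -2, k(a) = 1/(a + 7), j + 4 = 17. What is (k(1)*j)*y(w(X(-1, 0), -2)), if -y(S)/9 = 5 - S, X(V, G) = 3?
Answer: -819/8 ≈ -102.38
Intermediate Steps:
j = 13 (j = -4 + 17 = 13)
k(a) = 1/(7 + a)
y(S) = -45 + 9*S (y(S) = -9*(5 - S) = -45 + 9*S)
(k(1)*j)*y(w(X(-1, 0), -2)) = (13/(7 + 1))*(-45 + 9*(-2)) = (13/8)*(-45 - 18) = ((⅛)*13)*(-63) = (13/8)*(-63) = -819/8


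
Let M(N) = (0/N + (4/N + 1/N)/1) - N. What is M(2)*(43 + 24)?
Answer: 67/2 ≈ 33.500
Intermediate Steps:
M(N) = -N + 5/N (M(N) = (0 + (4/N + 1/N)*1) - N = (0 + (5/N)*1) - N = (0 + 5/N) - N = 5/N - N = -N + 5/N)
M(2)*(43 + 24) = (-1*2 + 5/2)*(43 + 24) = (-2 + 5*(½))*67 = (-2 + 5/2)*67 = (½)*67 = 67/2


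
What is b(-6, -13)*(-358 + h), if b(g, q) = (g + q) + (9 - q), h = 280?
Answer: -234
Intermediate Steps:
b(g, q) = 9 + g
b(-6, -13)*(-358 + h) = (9 - 6)*(-358 + 280) = 3*(-78) = -234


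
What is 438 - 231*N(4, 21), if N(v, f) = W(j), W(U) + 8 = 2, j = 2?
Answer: 1824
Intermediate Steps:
W(U) = -6 (W(U) = -8 + 2 = -6)
N(v, f) = -6
438 - 231*N(4, 21) = 438 - 231*(-6) = 438 + 1386 = 1824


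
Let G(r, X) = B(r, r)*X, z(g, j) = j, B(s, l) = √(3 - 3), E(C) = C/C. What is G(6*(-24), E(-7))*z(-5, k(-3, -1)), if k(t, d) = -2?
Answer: 0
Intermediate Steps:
E(C) = 1
B(s, l) = 0 (B(s, l) = √0 = 0)
G(r, X) = 0 (G(r, X) = 0*X = 0)
G(6*(-24), E(-7))*z(-5, k(-3, -1)) = 0*(-2) = 0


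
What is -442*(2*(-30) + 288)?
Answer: -100776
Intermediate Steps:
-442*(2*(-30) + 288) = -442*(-60 + 288) = -442*228 = -100776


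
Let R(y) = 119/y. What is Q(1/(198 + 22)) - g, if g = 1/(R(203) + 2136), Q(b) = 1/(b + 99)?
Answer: 12999771/1349572541 ≈ 0.0096325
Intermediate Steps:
Q(b) = 1/(99 + b)
g = 29/61961 (g = 1/(119/203 + 2136) = 1/(119*(1/203) + 2136) = 1/(17/29 + 2136) = 1/(61961/29) = 29/61961 ≈ 0.00046804)
Q(1/(198 + 22)) - g = 1/(99 + 1/(198 + 22)) - 1*29/61961 = 1/(99 + 1/220) - 29/61961 = 1/(21781/220) - 29/61961 = 220/21781 - 29/61961 = 12999771/1349572541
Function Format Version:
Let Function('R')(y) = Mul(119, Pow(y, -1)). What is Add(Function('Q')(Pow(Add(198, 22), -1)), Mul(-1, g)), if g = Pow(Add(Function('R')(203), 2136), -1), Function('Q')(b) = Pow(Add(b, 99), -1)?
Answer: Rational(12999771, 1349572541) ≈ 0.0096325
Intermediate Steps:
Function('Q')(b) = Pow(Add(99, b), -1)
g = Rational(29, 61961) (g = Pow(Add(Mul(119, Pow(203, -1)), 2136), -1) = Pow(Add(Mul(119, Rational(1, 203)), 2136), -1) = Pow(Add(Rational(17, 29), 2136), -1) = Pow(Rational(61961, 29), -1) = Rational(29, 61961) ≈ 0.00046804)
Add(Function('Q')(Pow(Add(198, 22), -1)), Mul(-1, g)) = Add(Pow(Add(99, Pow(Add(198, 22), -1)), -1), Mul(-1, Rational(29, 61961))) = Add(Pow(Add(99, Pow(220, -1)), -1), Rational(-29, 61961)) = Add(Pow(Add(99, Rational(1, 220)), -1), Rational(-29, 61961)) = Add(Pow(Rational(21781, 220), -1), Rational(-29, 61961)) = Add(Rational(220, 21781), Rational(-29, 61961)) = Rational(12999771, 1349572541)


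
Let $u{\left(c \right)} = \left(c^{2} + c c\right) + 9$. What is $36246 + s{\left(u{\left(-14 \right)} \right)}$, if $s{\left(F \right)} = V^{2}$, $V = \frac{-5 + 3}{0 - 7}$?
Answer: $\frac{1776058}{49} \approx 36246.0$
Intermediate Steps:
$u{\left(c \right)} = 9 + 2 c^{2}$ ($u{\left(c \right)} = \left(c^{2} + c^{2}\right) + 9 = 2 c^{2} + 9 = 9 + 2 c^{2}$)
$V = \frac{2}{7}$ ($V = - \frac{2}{-7} = \left(-2\right) \left(- \frac{1}{7}\right) = \frac{2}{7} \approx 0.28571$)
$s{\left(F \right)} = \frac{4}{49}$ ($s{\left(F \right)} = \left(\frac{2}{7}\right)^{2} = \frac{4}{49}$)
$36246 + s{\left(u{\left(-14 \right)} \right)} = 36246 + \frac{4}{49} = \frac{1776058}{49}$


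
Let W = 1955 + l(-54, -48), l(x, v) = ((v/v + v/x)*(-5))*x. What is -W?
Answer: -2465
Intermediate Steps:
l(x, v) = x*(-5 - 5*v/x) (l(x, v) = ((1 + v/x)*(-5))*x = (-5 - 5*v/x)*x = x*(-5 - 5*v/x))
W = 2465 (W = 1955 + (-5*(-48) - 5*(-54)) = 1955 + (240 + 270) = 1955 + 510 = 2465)
-W = -1*2465 = -2465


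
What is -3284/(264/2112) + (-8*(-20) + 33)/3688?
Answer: -96890943/3688 ≈ -26272.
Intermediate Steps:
-3284/(264/2112) + (-8*(-20) + 33)/3688 = -3284/(264*(1/2112)) + (160 + 33)*(1/3688) = -3284/⅛ + 193*(1/3688) = -3284*8 + 193/3688 = -26272 + 193/3688 = -96890943/3688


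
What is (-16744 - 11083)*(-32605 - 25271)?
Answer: 1610515452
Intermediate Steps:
(-16744 - 11083)*(-32605 - 25271) = -27827*(-57876) = 1610515452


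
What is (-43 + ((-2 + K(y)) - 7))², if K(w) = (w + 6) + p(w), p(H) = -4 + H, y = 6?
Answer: 1444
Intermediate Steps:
K(w) = 2 + 2*w (K(w) = (w + 6) + (-4 + w) = (6 + w) + (-4 + w) = 2 + 2*w)
(-43 + ((-2 + K(y)) - 7))² = (-43 + ((-2 + (2 + 2*6)) - 7))² = (-43 + ((-2 + (2 + 12)) - 7))² = (-43 + ((-2 + 14) - 7))² = (-43 + (12 - 7))² = (-43 + 5)² = (-38)² = 1444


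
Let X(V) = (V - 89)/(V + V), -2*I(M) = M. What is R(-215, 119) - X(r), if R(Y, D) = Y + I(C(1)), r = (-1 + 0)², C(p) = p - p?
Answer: -171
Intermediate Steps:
C(p) = 0
I(M) = -M/2
r = 1 (r = (-1)² = 1)
R(Y, D) = Y (R(Y, D) = Y - ½*0 = Y + 0 = Y)
X(V) = (-89 + V)/(2*V) (X(V) = (-89 + V)/((2*V)) = (-89 + V)*(1/(2*V)) = (-89 + V)/(2*V))
R(-215, 119) - X(r) = -215 - (-89 + 1)/(2*1) = -215 - (-88)/2 = -215 - 1*(-44) = -215 + 44 = -171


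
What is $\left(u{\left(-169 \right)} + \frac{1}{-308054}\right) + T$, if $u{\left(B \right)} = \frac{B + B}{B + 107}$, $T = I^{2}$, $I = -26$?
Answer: $\frac{6507640719}{9549674} \approx 681.45$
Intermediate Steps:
$T = 676$ ($T = \left(-26\right)^{2} = 676$)
$u{\left(B \right)} = \frac{2 B}{107 + B}$
$\left(u{\left(-169 \right)} + \frac{1}{-308054}\right) + T = \left(2 \left(-169\right) \frac{1}{107 - 169} + \frac{1}{-308054}\right) + 676 = \left(2 \left(-169\right) \frac{1}{-62} - \frac{1}{308054}\right) + 676 = \left(2 \left(-169\right) \left(- \frac{1}{62}\right) - \frac{1}{308054}\right) + 676 = \left(\frac{169}{31} - \frac{1}{308054}\right) + 676 = \frac{52061095}{9549674} + 676 = \frac{6507640719}{9549674}$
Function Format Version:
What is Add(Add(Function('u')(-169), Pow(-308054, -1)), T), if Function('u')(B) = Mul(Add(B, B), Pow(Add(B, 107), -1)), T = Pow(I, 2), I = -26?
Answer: Rational(6507640719, 9549674) ≈ 681.45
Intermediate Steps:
T = 676 (T = Pow(-26, 2) = 676)
Function('u')(B) = Mul(2, B, Pow(Add(107, B), -1)) (Function('u')(B) = Mul(Mul(2, B), Pow(Add(107, B), -1)) = Mul(2, B, Pow(Add(107, B), -1)))
Add(Add(Function('u')(-169), Pow(-308054, -1)), T) = Add(Add(Mul(2, -169, Pow(Add(107, -169), -1)), Pow(-308054, -1)), 676) = Add(Add(Mul(2, -169, Pow(-62, -1)), Rational(-1, 308054)), 676) = Add(Add(Mul(2, -169, Rational(-1, 62)), Rational(-1, 308054)), 676) = Add(Add(Rational(169, 31), Rational(-1, 308054)), 676) = Add(Rational(52061095, 9549674), 676) = Rational(6507640719, 9549674)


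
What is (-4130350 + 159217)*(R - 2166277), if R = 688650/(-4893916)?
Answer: 21050138837513859903/2446958 ≈ 8.6026e+12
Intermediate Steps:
R = -344325/2446958 (R = 688650*(-1/4893916) = -344325/2446958 ≈ -0.14072)
(-4130350 + 159217)*(R - 2166277) = (-4130350 + 159217)*(-344325/2446958 - 2166277) = -3971133*(-5300789179691/2446958) = 21050138837513859903/2446958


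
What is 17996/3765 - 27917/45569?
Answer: 714952219/171567285 ≈ 4.1672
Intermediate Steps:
17996/3765 - 27917/45569 = 714952219/171567285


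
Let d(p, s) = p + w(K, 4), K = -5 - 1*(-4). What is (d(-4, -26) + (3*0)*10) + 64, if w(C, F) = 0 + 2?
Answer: 62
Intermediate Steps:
K = -1 (K = -5 + 4 = -1)
w(C, F) = 2
d(p, s) = 2 + p (d(p, s) = p + 2 = 2 + p)
(d(-4, -26) + (3*0)*10) + 64 = ((2 - 4) + (3*0)*10) + 64 = (-2 + 0*10) + 64 = (-2 + 0) + 64 = -2 + 64 = 62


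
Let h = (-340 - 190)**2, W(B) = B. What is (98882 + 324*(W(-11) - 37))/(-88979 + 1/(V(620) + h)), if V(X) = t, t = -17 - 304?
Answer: -2338064807/2496563884 ≈ -0.93651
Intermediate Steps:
h = 280900 (h = (-530)**2 = 280900)
t = -321
V(X) = -321
(98882 + 324*(W(-11) - 37))/(-88979 + 1/(V(620) + h)) = (98882 + 324*(-11 - 37))/(-88979 + 1/(-321 + 280900)) = (98882 + 324*(-48))/(-88979 + 1/280579) = (98882 - 15552)/(-88979 + 1/280579) = 83330/(-24965638840/280579) = 83330*(-280579/24965638840) = -2338064807/2496563884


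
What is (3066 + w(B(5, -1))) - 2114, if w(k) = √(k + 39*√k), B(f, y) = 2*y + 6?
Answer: 952 + √82 ≈ 961.06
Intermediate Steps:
B(f, y) = 6 + 2*y
(3066 + w(B(5, -1))) - 2114 = (3066 + √((6 + 2*(-1)) + 39*√(6 + 2*(-1)))) - 2114 = (3066 + √((6 - 2) + 39*√(6 - 2))) - 2114 = (3066 + √(4 + 39*√4)) - 2114 = (3066 + √(4 + 39*2)) - 2114 = (3066 + √(4 + 78)) - 2114 = (3066 + √82) - 2114 = 952 + √82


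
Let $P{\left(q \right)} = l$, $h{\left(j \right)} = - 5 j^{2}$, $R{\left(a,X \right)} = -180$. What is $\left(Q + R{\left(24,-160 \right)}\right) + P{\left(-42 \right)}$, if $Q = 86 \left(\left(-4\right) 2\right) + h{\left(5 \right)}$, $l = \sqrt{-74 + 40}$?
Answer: $-993 + i \sqrt{34} \approx -993.0 + 5.831 i$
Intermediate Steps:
$l = i \sqrt{34}$ ($l = \sqrt{-34} = i \sqrt{34} \approx 5.8309 i$)
$P{\left(q \right)} = i \sqrt{34}$
$Q = -813$ ($Q = 86 \left(\left(-4\right) 2\right) - 5 \cdot 5^{2} = 86 \left(-8\right) - 125 = -688 - 125 = -813$)
$\left(Q + R{\left(24,-160 \right)}\right) + P{\left(-42 \right)} = \left(-813 - 180\right) + i \sqrt{34} = -993 + i \sqrt{34}$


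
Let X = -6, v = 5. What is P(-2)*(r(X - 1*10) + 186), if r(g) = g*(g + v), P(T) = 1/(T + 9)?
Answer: 362/7 ≈ 51.714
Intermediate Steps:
P(T) = 1/(9 + T)
r(g) = g*(5 + g) (r(g) = g*(g + 5) = g*(5 + g))
P(-2)*(r(X - 1*10) + 186) = ((-6 - 1*10)*(5 + (-6 - 1*10)) + 186)/(9 - 2) = ((-6 - 10)*(5 + (-6 - 10)) + 186)/7 = (-16*(5 - 16) + 186)/7 = (-16*(-11) + 186)/7 = (176 + 186)/7 = (⅐)*362 = 362/7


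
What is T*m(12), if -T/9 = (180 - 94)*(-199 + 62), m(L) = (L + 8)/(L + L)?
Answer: 88365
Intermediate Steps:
m(L) = (8 + L)/(2*L) (m(L) = (8 + L)/((2*L)) = (8 + L)*(1/(2*L)) = (8 + L)/(2*L))
T = 106038 (T = -9*(180 - 94)*(-199 + 62) = -774*(-137) = -9*(-11782) = 106038)
T*m(12) = 106038*((½)*(8 + 12)/12) = 106038*((½)*(1/12)*20) = 106038*(⅚) = 88365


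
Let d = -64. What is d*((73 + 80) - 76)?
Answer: -4928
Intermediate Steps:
d*((73 + 80) - 76) = -64*((73 + 80) - 76) = -64*(153 - 76) = -64*77 = -4928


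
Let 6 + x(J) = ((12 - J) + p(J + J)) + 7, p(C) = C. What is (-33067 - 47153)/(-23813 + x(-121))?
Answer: 80220/23921 ≈ 3.3535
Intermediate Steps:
x(J) = 13 + J (x(J) = -6 + (((12 - J) + (J + J)) + 7) = -6 + (((12 - J) + 2*J) + 7) = -6 + ((12 + J) + 7) = -6 + (19 + J) = 13 + J)
(-33067 - 47153)/(-23813 + x(-121)) = (-33067 - 47153)/(-23813 + (13 - 121)) = -80220/(-23813 - 108) = -80220/(-23921) = -80220*(-1/23921) = 80220/23921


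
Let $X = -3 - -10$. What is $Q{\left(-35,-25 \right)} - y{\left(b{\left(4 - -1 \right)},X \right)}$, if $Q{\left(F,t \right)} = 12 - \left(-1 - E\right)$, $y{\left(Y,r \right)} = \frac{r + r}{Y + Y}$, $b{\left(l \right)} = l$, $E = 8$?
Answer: $\frac{98}{5} \approx 19.6$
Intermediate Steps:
$X = 7$ ($X = -3 + 10 = 7$)
$y{\left(Y,r \right)} = \frac{r}{Y}$ ($y{\left(Y,r \right)} = \frac{2 r}{2 Y} = 2 r \frac{1}{2 Y} = \frac{r}{Y}$)
$Q{\left(F,t \right)} = 21$ ($Q{\left(F,t \right)} = 12 - \left(-1 - 8\right) = 12 - -9 = 12 + 9 = 21$)
$Q{\left(-35,-25 \right)} - y{\left(b{\left(4 - -1 \right)},X \right)} = 21 - \frac{7}{4 - -1} = 21 - \frac{7}{4 + 1} = 21 - \frac{7}{5} = \frac{98}{5}$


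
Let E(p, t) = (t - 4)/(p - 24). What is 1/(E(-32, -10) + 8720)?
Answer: 4/34881 ≈ 0.00011468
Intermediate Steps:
E(p, t) = (-4 + t)/(-24 + p)
1/(E(-32, -10) + 8720) = 1/((-4 - 10)/(-24 - 32) + 8720) = 1/(-14/(-56) + 8720) = 1/(-1/56*(-14) + 8720) = 1/(1/4 + 8720) = 1/(34881/4) = 4/34881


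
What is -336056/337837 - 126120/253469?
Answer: -127787780704/85631206553 ≈ -1.4923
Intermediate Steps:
-336056/337837 - 126120/253469 = -127787780704/85631206553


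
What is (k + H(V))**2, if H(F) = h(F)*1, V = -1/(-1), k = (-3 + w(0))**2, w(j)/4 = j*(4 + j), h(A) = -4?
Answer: 25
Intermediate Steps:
w(j) = 4*j*(4 + j) (w(j) = 4*(j*(4 + j)) = 4*j*(4 + j))
k = 9 (k = (-3 + 4*0*(4 + 0))**2 = (-3 + 4*0*4)**2 = (-3 + 0)**2 = (-3)**2 = 9)
V = 1 (V = -1*(-1) = 1)
H(F) = -4 (H(F) = -4*1 = -4)
(k + H(V))**2 = (9 - 4)**2 = 5**2 = 25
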